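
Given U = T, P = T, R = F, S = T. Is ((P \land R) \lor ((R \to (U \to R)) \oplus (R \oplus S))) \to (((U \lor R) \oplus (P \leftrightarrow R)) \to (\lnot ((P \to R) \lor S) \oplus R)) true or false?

P \land R = T \land F = F
U \to R = T \to F = F
R \to (U \to R) = F \to F = T
R \oplus S = F \oplus T = T
(R \to (U \to R)) \oplus (R \oplus S) = T \oplus T = F
(P \land R) \lor ((R \to (U \to R)) \oplus (R \oplus S)) = F \lor F = F
U \lor R = T \lor F = T
P \leftrightarrow R = T \leftrightarrow F = F
(U \lor R) \oplus (P \leftrightarrow R) = T \oplus F = T
P \to R = T \to F = F
(P \to R) \lor S = F \lor T = T
\lnot ((P \to R) \lor S) = \lnot T = F
\lnot ((P \to R) \lor S) \oplus R = F \oplus F = F
((U \lor R) \oplus (P \leftrightarrow R)) \to (\lnot ((P \to R) \lor S) \oplus R) = T \to F = F
((P \land R) \lor ((R \to (U \to R)) \oplus (R \oplus S))) \to (((U \lor R) \oplus (P \leftrightarrow R)) \to (\lnot ((P \to R) \lor S) \oplus R)) = F \to F = T

T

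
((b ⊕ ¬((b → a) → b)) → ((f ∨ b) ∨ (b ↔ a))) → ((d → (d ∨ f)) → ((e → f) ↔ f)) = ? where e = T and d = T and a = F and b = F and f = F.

Substituting e=T, d=T, a=F, b=F, f=F:
b → a = F → F = T
(b → a) → b = T → F = F
¬((b → a) → b) = ¬F = T
b ⊕ ¬((b → a) → b) = F ⊕ T = T
f ∨ b = F ∨ F = F
b ↔ a = F ↔ F = T
(f ∨ b) ∨ (b ↔ a) = F ∨ T = T
(b ⊕ ¬((b → a) → b)) → ((f ∨ b) ∨ (b ↔ a)) = T → T = T
d ∨ f = T ∨ F = T
d → (d ∨ f) = T → T = T
e → f = T → F = F
(e → f) ↔ f = F ↔ F = T
(d → (d ∨ f)) → ((e → f) ↔ f) = T → T = T
((b ⊕ ¬((b → a) → b)) → ((f ∨ b) ∨ (b ↔ a))) → ((d → (d ∨ f)) → ((e → f) ↔ f)) = T → T = T

T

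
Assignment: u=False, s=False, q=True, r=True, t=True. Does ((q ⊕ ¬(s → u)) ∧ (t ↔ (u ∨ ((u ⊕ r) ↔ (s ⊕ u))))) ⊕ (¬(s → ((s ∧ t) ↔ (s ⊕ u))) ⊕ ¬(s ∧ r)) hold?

True

Substituting u=False, s=False, q=True, r=True, t=True:
s → u = False → False = True
¬(s → u) = ¬True = False
q ⊕ ¬(s → u) = True ⊕ False = True
u ⊕ r = False ⊕ True = True
s ⊕ u = False ⊕ False = False
(u ⊕ r) ↔ (s ⊕ u) = True ↔ False = False
u ∨ ((u ⊕ r) ↔ (s ⊕ u)) = False ∨ False = False
t ↔ (u ∨ ((u ⊕ r) ↔ (s ⊕ u))) = True ↔ False = False
(q ⊕ ¬(s → u)) ∧ (t ↔ (u ∨ ((u ⊕ r) ↔ (s ⊕ u)))) = True ∧ False = False
s ∧ t = False ∧ True = False
s ⊕ u = False ⊕ False = False
(s ∧ t) ↔ (s ⊕ u) = False ↔ False = True
s → ((s ∧ t) ↔ (s ⊕ u)) = False → True = True
¬(s → ((s ∧ t) ↔ (s ⊕ u))) = ¬True = False
s ∧ r = False ∧ True = False
¬(s ∧ r) = ¬False = True
¬(s → ((s ∧ t) ↔ (s ⊕ u))) ⊕ ¬(s ∧ r) = False ⊕ True = True
((q ⊕ ¬(s → u)) ∧ (t ↔ (u ∨ ((u ⊕ r) ↔ (s ⊕ u))))) ⊕ (¬(s → ((s ∧ t) ↔ (s ⊕ u))) ⊕ ¬(s ∧ r)) = False ⊕ True = True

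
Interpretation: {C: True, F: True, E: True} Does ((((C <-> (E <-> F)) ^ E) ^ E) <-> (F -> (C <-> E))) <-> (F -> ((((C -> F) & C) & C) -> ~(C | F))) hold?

False

E <-> F = True <-> True = True
C <-> (E <-> F) = True <-> True = True
(C <-> (E <-> F)) ^ E = True ^ True = False
((C <-> (E <-> F)) ^ E) ^ E = False ^ True = True
C <-> E = True <-> True = True
F -> (C <-> E) = True -> True = True
(((C <-> (E <-> F)) ^ E) ^ E) <-> (F -> (C <-> E)) = True <-> True = True
C -> F = True -> True = True
(C -> F) & C = True & True = True
((C -> F) & C) & C = True & True = True
C | F = True | True = True
~(C | F) = ~True = False
(((C -> F) & C) & C) -> ~(C | F) = True -> False = False
F -> ((((C -> F) & C) & C) -> ~(C | F)) = True -> False = False
((((C <-> (E <-> F)) ^ E) ^ E) <-> (F -> (C <-> E))) <-> (F -> ((((C -> F) & C) & C) -> ~(C | F))) = True <-> False = False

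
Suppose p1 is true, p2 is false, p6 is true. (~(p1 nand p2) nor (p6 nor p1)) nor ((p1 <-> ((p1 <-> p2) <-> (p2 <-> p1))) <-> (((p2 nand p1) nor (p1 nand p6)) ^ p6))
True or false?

F

p1 nand p2 = T nand F = T
~(p1 nand p2) = ~T = F
p6 nor p1 = T nor T = F
~(p1 nand p2) nor (p6 nor p1) = F nor F = T
p1 <-> p2 = T <-> F = F
p2 <-> p1 = F <-> T = F
(p1 <-> p2) <-> (p2 <-> p1) = F <-> F = T
p1 <-> ((p1 <-> p2) <-> (p2 <-> p1)) = T <-> T = T
p2 nand p1 = F nand T = T
p1 nand p6 = T nand T = F
(p2 nand p1) nor (p1 nand p6) = T nor F = F
((p2 nand p1) nor (p1 nand p6)) ^ p6 = F ^ T = T
(p1 <-> ((p1 <-> p2) <-> (p2 <-> p1))) <-> (((p2 nand p1) nor (p1 nand p6)) ^ p6) = T <-> T = T
(~(p1 nand p2) nor (p6 nor p1)) nor ((p1 <-> ((p1 <-> p2) <-> (p2 <-> p1))) <-> (((p2 nand p1) nor (p1 nand p6)) ^ p6)) = T nor T = F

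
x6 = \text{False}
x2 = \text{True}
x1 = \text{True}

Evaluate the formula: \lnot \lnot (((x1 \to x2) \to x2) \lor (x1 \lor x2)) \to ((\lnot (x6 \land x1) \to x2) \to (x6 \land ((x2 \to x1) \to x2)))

Substituting x6=\text{False}, x2=\text{True}, x1=\text{True}:
x1 \to x2 = \text{True} \to \text{True} = \text{True}
(x1 \to x2) \to x2 = \text{True} \to \text{True} = \text{True}
x1 \lor x2 = \text{True} \lor \text{True} = \text{True}
((x1 \to x2) \to x2) \lor (x1 \lor x2) = \text{True} \lor \text{True} = \text{True}
\lnot (((x1 \to x2) \to x2) \lor (x1 \lor x2)) = \lnot \text{True} = \text{False}
\lnot \lnot (((x1 \to x2) \to x2) \lor (x1 \lor x2)) = \lnot \text{False} = \text{True}
x6 \land x1 = \text{False} \land \text{True} = \text{False}
\lnot (x6 \land x1) = \lnot \text{False} = \text{True}
\lnot (x6 \land x1) \to x2 = \text{True} \to \text{True} = \text{True}
x2 \to x1 = \text{True} \to \text{True} = \text{True}
(x2 \to x1) \to x2 = \text{True} \to \text{True} = \text{True}
x6 \land ((x2 \to x1) \to x2) = \text{False} \land \text{True} = \text{False}
(\lnot (x6 \land x1) \to x2) \to (x6 \land ((x2 \to x1) \to x2)) = \text{True} \to \text{False} = \text{False}
\lnot \lnot (((x1 \to x2) \to x2) \lor (x1 \lor x2)) \to ((\lnot (x6 \land x1) \to x2) \to (x6 \land ((x2 \to x1) \to x2))) = \text{True} \to \text{False} = \text{False}

\text{False}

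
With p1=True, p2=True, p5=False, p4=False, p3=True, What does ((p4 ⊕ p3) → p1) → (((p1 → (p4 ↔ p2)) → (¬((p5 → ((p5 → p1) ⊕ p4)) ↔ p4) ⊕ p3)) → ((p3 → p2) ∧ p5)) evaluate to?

p4 ⊕ p3 = False ⊕ True = True
(p4 ⊕ p3) → p1 = True → True = True
p4 ↔ p2 = False ↔ True = False
p1 → (p4 ↔ p2) = True → False = False
p5 → p1 = False → True = True
(p5 → p1) ⊕ p4 = True ⊕ False = True
p5 → ((p5 → p1) ⊕ p4) = False → True = True
(p5 → ((p5 → p1) ⊕ p4)) ↔ p4 = True ↔ False = False
¬((p5 → ((p5 → p1) ⊕ p4)) ↔ p4) = ¬False = True
¬((p5 → ((p5 → p1) ⊕ p4)) ↔ p4) ⊕ p3 = True ⊕ True = False
(p1 → (p4 ↔ p2)) → (¬((p5 → ((p5 → p1) ⊕ p4)) ↔ p4) ⊕ p3) = False → False = True
p3 → p2 = True → True = True
(p3 → p2) ∧ p5 = True ∧ False = False
((p1 → (p4 ↔ p2)) → (¬((p5 → ((p5 → p1) ⊕ p4)) ↔ p4) ⊕ p3)) → ((p3 → p2) ∧ p5) = True → False = False
((p4 ⊕ p3) → p1) → (((p1 → (p4 ↔ p2)) → (¬((p5 → ((p5 → p1) ⊕ p4)) ↔ p4) ⊕ p3)) → ((p3 → p2) ∧ p5)) = True → False = False

False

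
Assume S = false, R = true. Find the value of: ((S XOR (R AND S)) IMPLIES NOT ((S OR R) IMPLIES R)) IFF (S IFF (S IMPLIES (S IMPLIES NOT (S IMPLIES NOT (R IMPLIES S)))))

R AND S = true AND false = false
S XOR (R AND S) = false XOR false = false
S OR R = false OR true = true
(S OR R) IMPLIES R = true IMPLIES true = true
NOT ((S OR R) IMPLIES R) = NOT true = false
(S XOR (R AND S)) IMPLIES NOT ((S OR R) IMPLIES R) = false IMPLIES false = true
R IMPLIES S = true IMPLIES false = false
NOT (R IMPLIES S) = NOT false = true
S IMPLIES NOT (R IMPLIES S) = false IMPLIES true = true
NOT (S IMPLIES NOT (R IMPLIES S)) = NOT true = false
S IMPLIES NOT (S IMPLIES NOT (R IMPLIES S)) = false IMPLIES false = true
S IMPLIES (S IMPLIES NOT (S IMPLIES NOT (R IMPLIES S))) = false IMPLIES true = true
S IFF (S IMPLIES (S IMPLIES NOT (S IMPLIES NOT (R IMPLIES S)))) = false IFF true = false
((S XOR (R AND S)) IMPLIES NOT ((S OR R) IMPLIES R)) IFF (S IFF (S IMPLIES (S IMPLIES NOT (S IMPLIES NOT (R IMPLIES S))))) = true IFF false = false

false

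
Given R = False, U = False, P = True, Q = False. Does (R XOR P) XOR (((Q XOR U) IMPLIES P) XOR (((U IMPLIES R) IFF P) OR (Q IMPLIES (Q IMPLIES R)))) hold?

True

Substituting R=False, U=False, P=True, Q=False:
R XOR P = False XOR True = True
Q XOR U = False XOR False = False
(Q XOR U) IMPLIES P = False IMPLIES True = True
U IMPLIES R = False IMPLIES False = True
(U IMPLIES R) IFF P = True IFF True = True
Q IMPLIES R = False IMPLIES False = True
Q IMPLIES (Q IMPLIES R) = False IMPLIES True = True
((U IMPLIES R) IFF P) OR (Q IMPLIES (Q IMPLIES R)) = True OR True = True
((Q XOR U) IMPLIES P) XOR (((U IMPLIES R) IFF P) OR (Q IMPLIES (Q IMPLIES R))) = True XOR True = False
(R XOR P) XOR (((Q XOR U) IMPLIES P) XOR (((U IMPLIES R) IFF P) OR (Q IMPLIES (Q IMPLIES R)))) = True XOR False = True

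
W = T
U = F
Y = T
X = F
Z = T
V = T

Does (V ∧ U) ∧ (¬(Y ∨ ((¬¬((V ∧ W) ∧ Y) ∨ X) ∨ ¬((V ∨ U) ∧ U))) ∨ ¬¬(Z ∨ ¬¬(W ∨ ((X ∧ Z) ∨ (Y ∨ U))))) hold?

F

V ∧ U = T ∧ F = F
V ∧ W = T ∧ T = T
(V ∧ W) ∧ Y = T ∧ T = T
¬((V ∧ W) ∧ Y) = ¬T = F
¬¬((V ∧ W) ∧ Y) = ¬F = T
¬¬((V ∧ W) ∧ Y) ∨ X = T ∨ F = T
V ∨ U = T ∨ F = T
(V ∨ U) ∧ U = T ∧ F = F
¬((V ∨ U) ∧ U) = ¬F = T
(¬¬((V ∧ W) ∧ Y) ∨ X) ∨ ¬((V ∨ U) ∧ U) = T ∨ T = T
Y ∨ ((¬¬((V ∧ W) ∧ Y) ∨ X) ∨ ¬((V ∨ U) ∧ U)) = T ∨ T = T
¬(Y ∨ ((¬¬((V ∧ W) ∧ Y) ∨ X) ∨ ¬((V ∨ U) ∧ U))) = ¬T = F
X ∧ Z = F ∧ T = F
Y ∨ U = T ∨ F = T
(X ∧ Z) ∨ (Y ∨ U) = F ∨ T = T
W ∨ ((X ∧ Z) ∨ (Y ∨ U)) = T ∨ T = T
¬(W ∨ ((X ∧ Z) ∨ (Y ∨ U))) = ¬T = F
¬¬(W ∨ ((X ∧ Z) ∨ (Y ∨ U))) = ¬F = T
Z ∨ ¬¬(W ∨ ((X ∧ Z) ∨ (Y ∨ U))) = T ∨ T = T
¬(Z ∨ ¬¬(W ∨ ((X ∧ Z) ∨ (Y ∨ U)))) = ¬T = F
¬¬(Z ∨ ¬¬(W ∨ ((X ∧ Z) ∨ (Y ∨ U)))) = ¬F = T
¬(Y ∨ ((¬¬((V ∧ W) ∧ Y) ∨ X) ∨ ¬((V ∨ U) ∧ U))) ∨ ¬¬(Z ∨ ¬¬(W ∨ ((X ∧ Z) ∨ (Y ∨ U)))) = F ∨ T = T
(V ∧ U) ∧ (¬(Y ∨ ((¬¬((V ∧ W) ∧ Y) ∨ X) ∨ ¬((V ∨ U) ∧ U))) ∨ ¬¬(Z ∨ ¬¬(W ∨ ((X ∧ Z) ∨ (Y ∨ U))))) = F ∧ T = F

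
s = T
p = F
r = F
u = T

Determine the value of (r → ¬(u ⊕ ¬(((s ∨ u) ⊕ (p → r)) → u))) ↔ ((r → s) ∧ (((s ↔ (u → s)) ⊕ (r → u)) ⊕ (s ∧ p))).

F

s ∨ u = T ∨ T = T
p → r = F → F = T
(s ∨ u) ⊕ (p → r) = T ⊕ T = F
((s ∨ u) ⊕ (p → r)) → u = F → T = T
¬(((s ∨ u) ⊕ (p → r)) → u) = ¬T = F
u ⊕ ¬(((s ∨ u) ⊕ (p → r)) → u) = T ⊕ F = T
¬(u ⊕ ¬(((s ∨ u) ⊕ (p → r)) → u)) = ¬T = F
r → ¬(u ⊕ ¬(((s ∨ u) ⊕ (p → r)) → u)) = F → F = T
r → s = F → T = T
u → s = T → T = T
s ↔ (u → s) = T ↔ T = T
r → u = F → T = T
(s ↔ (u → s)) ⊕ (r → u) = T ⊕ T = F
s ∧ p = T ∧ F = F
((s ↔ (u → s)) ⊕ (r → u)) ⊕ (s ∧ p) = F ⊕ F = F
(r → s) ∧ (((s ↔ (u → s)) ⊕ (r → u)) ⊕ (s ∧ p)) = T ∧ F = F
(r → ¬(u ⊕ ¬(((s ∨ u) ⊕ (p → r)) → u))) ↔ ((r → s) ∧ (((s ↔ (u → s)) ⊕ (r → u)) ⊕ (s ∧ p))) = T ↔ F = F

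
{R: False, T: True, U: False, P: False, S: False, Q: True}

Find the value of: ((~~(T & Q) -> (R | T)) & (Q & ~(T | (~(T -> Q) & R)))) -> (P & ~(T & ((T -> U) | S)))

T & Q = True & True = True
~(T & Q) = ~True = False
~~(T & Q) = ~False = True
R | T = False | True = True
~~(T & Q) -> (R | T) = True -> True = True
T -> Q = True -> True = True
~(T -> Q) = ~True = False
~(T -> Q) & R = False & False = False
T | (~(T -> Q) & R) = True | False = True
~(T | (~(T -> Q) & R)) = ~True = False
Q & ~(T | (~(T -> Q) & R)) = True & False = False
(~~(T & Q) -> (R | T)) & (Q & ~(T | (~(T -> Q) & R))) = True & False = False
T -> U = True -> False = False
(T -> U) | S = False | False = False
T & ((T -> U) | S) = True & False = False
~(T & ((T -> U) | S)) = ~False = True
P & ~(T & ((T -> U) | S)) = False & True = False
((~~(T & Q) -> (R | T)) & (Q & ~(T | (~(T -> Q) & R)))) -> (P & ~(T & ((T -> U) | S))) = False -> False = True

True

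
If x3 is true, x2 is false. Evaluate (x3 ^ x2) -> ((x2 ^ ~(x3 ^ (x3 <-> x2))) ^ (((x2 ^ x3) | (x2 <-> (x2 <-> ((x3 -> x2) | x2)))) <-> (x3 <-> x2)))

F

x3 ^ x2 = T ^ F = T
x3 <-> x2 = T <-> F = F
x3 ^ (x3 <-> x2) = T ^ F = T
~(x3 ^ (x3 <-> x2)) = ~T = F
x2 ^ ~(x3 ^ (x3 <-> x2)) = F ^ F = F
x2 ^ x3 = F ^ T = T
x3 -> x2 = T -> F = F
(x3 -> x2) | x2 = F | F = F
x2 <-> ((x3 -> x2) | x2) = F <-> F = T
x2 <-> (x2 <-> ((x3 -> x2) | x2)) = F <-> T = F
(x2 ^ x3) | (x2 <-> (x2 <-> ((x3 -> x2) | x2))) = T | F = T
x3 <-> x2 = T <-> F = F
((x2 ^ x3) | (x2 <-> (x2 <-> ((x3 -> x2) | x2)))) <-> (x3 <-> x2) = T <-> F = F
(x2 ^ ~(x3 ^ (x3 <-> x2))) ^ (((x2 ^ x3) | (x2 <-> (x2 <-> ((x3 -> x2) | x2)))) <-> (x3 <-> x2)) = F ^ F = F
(x3 ^ x2) -> ((x2 ^ ~(x3 ^ (x3 <-> x2))) ^ (((x2 ^ x3) | (x2 <-> (x2 <-> ((x3 -> x2) | x2)))) <-> (x3 <-> x2))) = T -> F = F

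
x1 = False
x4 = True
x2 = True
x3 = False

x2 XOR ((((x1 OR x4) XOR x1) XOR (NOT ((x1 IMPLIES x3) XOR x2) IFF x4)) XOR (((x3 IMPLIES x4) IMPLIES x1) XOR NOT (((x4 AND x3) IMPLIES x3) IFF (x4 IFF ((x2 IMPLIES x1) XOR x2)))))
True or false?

x1 OR x4 = False OR True = True
(x1 OR x4) XOR x1 = True XOR False = True
x1 IMPLIES x3 = False IMPLIES False = True
(x1 IMPLIES x3) XOR x2 = True XOR True = False
NOT ((x1 IMPLIES x3) XOR x2) = NOT False = True
NOT ((x1 IMPLIES x3) XOR x2) IFF x4 = True IFF True = True
((x1 OR x4) XOR x1) XOR (NOT ((x1 IMPLIES x3) XOR x2) IFF x4) = True XOR True = False
x3 IMPLIES x4 = False IMPLIES True = True
(x3 IMPLIES x4) IMPLIES x1 = True IMPLIES False = False
x4 AND x3 = True AND False = False
(x4 AND x3) IMPLIES x3 = False IMPLIES False = True
x2 IMPLIES x1 = True IMPLIES False = False
(x2 IMPLIES x1) XOR x2 = False XOR True = True
x4 IFF ((x2 IMPLIES x1) XOR x2) = True IFF True = True
((x4 AND x3) IMPLIES x3) IFF (x4 IFF ((x2 IMPLIES x1) XOR x2)) = True IFF True = True
NOT (((x4 AND x3) IMPLIES x3) IFF (x4 IFF ((x2 IMPLIES x1) XOR x2))) = NOT True = False
((x3 IMPLIES x4) IMPLIES x1) XOR NOT (((x4 AND x3) IMPLIES x3) IFF (x4 IFF ((x2 IMPLIES x1) XOR x2))) = False XOR False = False
(((x1 OR x4) XOR x1) XOR (NOT ((x1 IMPLIES x3) XOR x2) IFF x4)) XOR (((x3 IMPLIES x4) IMPLIES x1) XOR NOT (((x4 AND x3) IMPLIES x3) IFF (x4 IFF ((x2 IMPLIES x1) XOR x2)))) = False XOR False = False
x2 XOR ((((x1 OR x4) XOR x1) XOR (NOT ((x1 IMPLIES x3) XOR x2) IFF x4)) XOR (((x3 IMPLIES x4) IMPLIES x1) XOR NOT (((x4 AND x3) IMPLIES x3) IFF (x4 IFF ((x2 IMPLIES x1) XOR x2))))) = True XOR False = True

True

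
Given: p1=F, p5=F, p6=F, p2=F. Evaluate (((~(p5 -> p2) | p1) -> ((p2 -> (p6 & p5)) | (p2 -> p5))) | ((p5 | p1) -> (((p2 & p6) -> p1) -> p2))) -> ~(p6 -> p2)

F

p5 -> p2 = F -> F = T
~(p5 -> p2) = ~T = F
~(p5 -> p2) | p1 = F | F = F
p6 & p5 = F & F = F
p2 -> (p6 & p5) = F -> F = T
p2 -> p5 = F -> F = T
(p2 -> (p6 & p5)) | (p2 -> p5) = T | T = T
(~(p5 -> p2) | p1) -> ((p2 -> (p6 & p5)) | (p2 -> p5)) = F -> T = T
p5 | p1 = F | F = F
p2 & p6 = F & F = F
(p2 & p6) -> p1 = F -> F = T
((p2 & p6) -> p1) -> p2 = T -> F = F
(p5 | p1) -> (((p2 & p6) -> p1) -> p2) = F -> F = T
((~(p5 -> p2) | p1) -> ((p2 -> (p6 & p5)) | (p2 -> p5))) | ((p5 | p1) -> (((p2 & p6) -> p1) -> p2)) = T | T = T
p6 -> p2 = F -> F = T
~(p6 -> p2) = ~T = F
(((~(p5 -> p2) | p1) -> ((p2 -> (p6 & p5)) | (p2 -> p5))) | ((p5 | p1) -> (((p2 & p6) -> p1) -> p2))) -> ~(p6 -> p2) = T -> F = F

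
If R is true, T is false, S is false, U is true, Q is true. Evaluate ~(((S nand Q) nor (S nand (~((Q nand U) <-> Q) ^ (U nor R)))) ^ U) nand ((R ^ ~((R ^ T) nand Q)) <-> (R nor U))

1

S nand Q = 0 nand 1 = 1
Q nand U = 1 nand 1 = 0
(Q nand U) <-> Q = 0 <-> 1 = 0
~((Q nand U) <-> Q) = ~0 = 1
U nor R = 1 nor 1 = 0
~((Q nand U) <-> Q) ^ (U nor R) = 1 ^ 0 = 1
S nand (~((Q nand U) <-> Q) ^ (U nor R)) = 0 nand 1 = 1
(S nand Q) nor (S nand (~((Q nand U) <-> Q) ^ (U nor R))) = 1 nor 1 = 0
((S nand Q) nor (S nand (~((Q nand U) <-> Q) ^ (U nor R)))) ^ U = 0 ^ 1 = 1
~(((S nand Q) nor (S nand (~((Q nand U) <-> Q) ^ (U nor R)))) ^ U) = ~1 = 0
R ^ T = 1 ^ 0 = 1
(R ^ T) nand Q = 1 nand 1 = 0
~((R ^ T) nand Q) = ~0 = 1
R ^ ~((R ^ T) nand Q) = 1 ^ 1 = 0
R nor U = 1 nor 1 = 0
(R ^ ~((R ^ T) nand Q)) <-> (R nor U) = 0 <-> 0 = 1
~(((S nand Q) nor (S nand (~((Q nand U) <-> Q) ^ (U nor R)))) ^ U) nand ((R ^ ~((R ^ T) nand Q)) <-> (R nor U)) = 0 nand 1 = 1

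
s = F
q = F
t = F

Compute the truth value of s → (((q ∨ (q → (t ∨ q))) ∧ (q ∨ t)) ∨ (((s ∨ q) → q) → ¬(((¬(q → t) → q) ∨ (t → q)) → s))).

t ∨ q = F ∨ F = F
q → (t ∨ q) = F → F = T
q ∨ (q → (t ∨ q)) = F ∨ T = T
q ∨ t = F ∨ F = F
(q ∨ (q → (t ∨ q))) ∧ (q ∨ t) = T ∧ F = F
s ∨ q = F ∨ F = F
(s ∨ q) → q = F → F = T
q → t = F → F = T
¬(q → t) = ¬T = F
¬(q → t) → q = F → F = T
t → q = F → F = T
(¬(q → t) → q) ∨ (t → q) = T ∨ T = T
((¬(q → t) → q) ∨ (t → q)) → s = T → F = F
¬(((¬(q → t) → q) ∨ (t → q)) → s) = ¬F = T
((s ∨ q) → q) → ¬(((¬(q → t) → q) ∨ (t → q)) → s) = T → T = T
((q ∨ (q → (t ∨ q))) ∧ (q ∨ t)) ∨ (((s ∨ q) → q) → ¬(((¬(q → t) → q) ∨ (t → q)) → s)) = F ∨ T = T
s → (((q ∨ (q → (t ∨ q))) ∧ (q ∨ t)) ∨ (((s ∨ q) → q) → ¬(((¬(q → t) → q) ∨ (t → q)) → s))) = F → T = T

T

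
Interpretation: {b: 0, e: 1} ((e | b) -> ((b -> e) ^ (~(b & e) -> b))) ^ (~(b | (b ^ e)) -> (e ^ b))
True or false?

0

Substituting b=0, e=1:
e | b = 1 | 0 = 1
b -> e = 0 -> 1 = 1
b & e = 0 & 1 = 0
~(b & e) = ~0 = 1
~(b & e) -> b = 1 -> 0 = 0
(b -> e) ^ (~(b & e) -> b) = 1 ^ 0 = 1
(e | b) -> ((b -> e) ^ (~(b & e) -> b)) = 1 -> 1 = 1
b ^ e = 0 ^ 1 = 1
b | (b ^ e) = 0 | 1 = 1
~(b | (b ^ e)) = ~1 = 0
e ^ b = 1 ^ 0 = 1
~(b | (b ^ e)) -> (e ^ b) = 0 -> 1 = 1
((e | b) -> ((b -> e) ^ (~(b & e) -> b))) ^ (~(b | (b ^ e)) -> (e ^ b)) = 1 ^ 1 = 0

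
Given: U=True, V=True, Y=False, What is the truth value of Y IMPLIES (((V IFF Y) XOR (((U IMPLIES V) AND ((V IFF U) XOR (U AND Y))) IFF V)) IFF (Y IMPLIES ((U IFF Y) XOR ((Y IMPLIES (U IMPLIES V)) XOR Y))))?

True

Substituting U=True, V=True, Y=False:
V IFF Y = True IFF False = False
U IMPLIES V = True IMPLIES True = True
V IFF U = True IFF True = True
U AND Y = True AND False = False
(V IFF U) XOR (U AND Y) = True XOR False = True
(U IMPLIES V) AND ((V IFF U) XOR (U AND Y)) = True AND True = True
((U IMPLIES V) AND ((V IFF U) XOR (U AND Y))) IFF V = True IFF True = True
(V IFF Y) XOR (((U IMPLIES V) AND ((V IFF U) XOR (U AND Y))) IFF V) = False XOR True = True
U IFF Y = True IFF False = False
U IMPLIES V = True IMPLIES True = True
Y IMPLIES (U IMPLIES V) = False IMPLIES True = True
(Y IMPLIES (U IMPLIES V)) XOR Y = True XOR False = True
(U IFF Y) XOR ((Y IMPLIES (U IMPLIES V)) XOR Y) = False XOR True = True
Y IMPLIES ((U IFF Y) XOR ((Y IMPLIES (U IMPLIES V)) XOR Y)) = False IMPLIES True = True
((V IFF Y) XOR (((U IMPLIES V) AND ((V IFF U) XOR (U AND Y))) IFF V)) IFF (Y IMPLIES ((U IFF Y) XOR ((Y IMPLIES (U IMPLIES V)) XOR Y))) = True IFF True = True
Y IMPLIES (((V IFF Y) XOR (((U IMPLIES V) AND ((V IFF U) XOR (U AND Y))) IFF V)) IFF (Y IMPLIES ((U IFF Y) XOR ((Y IMPLIES (U IMPLIES V)) XOR Y)))) = False IMPLIES True = True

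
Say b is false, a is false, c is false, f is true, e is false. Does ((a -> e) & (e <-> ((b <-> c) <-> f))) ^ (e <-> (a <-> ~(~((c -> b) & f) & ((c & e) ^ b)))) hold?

Substituting b=F, a=F, c=F, f=T, e=F:
a -> e = F -> F = T
b <-> c = F <-> F = T
(b <-> c) <-> f = T <-> T = T
e <-> ((b <-> c) <-> f) = F <-> T = F
(a -> e) & (e <-> ((b <-> c) <-> f)) = T & F = F
c -> b = F -> F = T
(c -> b) & f = T & T = T
~((c -> b) & f) = ~T = F
c & e = F & F = F
(c & e) ^ b = F ^ F = F
~((c -> b) & f) & ((c & e) ^ b) = F & F = F
~(~((c -> b) & f) & ((c & e) ^ b)) = ~F = T
a <-> ~(~((c -> b) & f) & ((c & e) ^ b)) = F <-> T = F
e <-> (a <-> ~(~((c -> b) & f) & ((c & e) ^ b))) = F <-> F = T
((a -> e) & (e <-> ((b <-> c) <-> f))) ^ (e <-> (a <-> ~(~((c -> b) & f) & ((c & e) ^ b)))) = F ^ T = T

T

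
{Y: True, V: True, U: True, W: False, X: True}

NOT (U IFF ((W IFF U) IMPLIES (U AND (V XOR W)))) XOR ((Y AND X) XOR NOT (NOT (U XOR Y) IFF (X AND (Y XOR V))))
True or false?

False

W IFF U = False IFF True = False
V XOR W = True XOR False = True
U AND (V XOR W) = True AND True = True
(W IFF U) IMPLIES (U AND (V XOR W)) = False IMPLIES True = True
U IFF ((W IFF U) IMPLIES (U AND (V XOR W))) = True IFF True = True
NOT (U IFF ((W IFF U) IMPLIES (U AND (V XOR W)))) = NOT True = False
Y AND X = True AND True = True
U XOR Y = True XOR True = False
NOT (U XOR Y) = NOT False = True
Y XOR V = True XOR True = False
X AND (Y XOR V) = True AND False = False
NOT (U XOR Y) IFF (X AND (Y XOR V)) = True IFF False = False
NOT (NOT (U XOR Y) IFF (X AND (Y XOR V))) = NOT False = True
(Y AND X) XOR NOT (NOT (U XOR Y) IFF (X AND (Y XOR V))) = True XOR True = False
NOT (U IFF ((W IFF U) IMPLIES (U AND (V XOR W)))) XOR ((Y AND X) XOR NOT (NOT (U XOR Y) IFF (X AND (Y XOR V)))) = False XOR False = False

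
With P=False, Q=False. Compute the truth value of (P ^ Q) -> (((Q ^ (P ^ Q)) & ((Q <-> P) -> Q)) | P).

True

Substituting P=False, Q=False:
P ^ Q = False ^ False = False
P ^ Q = False ^ False = False
Q ^ (P ^ Q) = False ^ False = False
Q <-> P = False <-> False = True
(Q <-> P) -> Q = True -> False = False
(Q ^ (P ^ Q)) & ((Q <-> P) -> Q) = False & False = False
((Q ^ (P ^ Q)) & ((Q <-> P) -> Q)) | P = False | False = False
(P ^ Q) -> (((Q ^ (P ^ Q)) & ((Q <-> P) -> Q)) | P) = False -> False = True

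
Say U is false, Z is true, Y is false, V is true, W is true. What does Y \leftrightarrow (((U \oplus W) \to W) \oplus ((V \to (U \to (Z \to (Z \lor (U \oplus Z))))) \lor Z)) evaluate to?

U \oplus W = F \oplus T = T
(U \oplus W) \to W = T \to T = T
U \oplus Z = F \oplus T = T
Z \lor (U \oplus Z) = T \lor T = T
Z \to (Z \lor (U \oplus Z)) = T \to T = T
U \to (Z \to (Z \lor (U \oplus Z))) = F \to T = T
V \to (U \to (Z \to (Z \lor (U \oplus Z)))) = T \to T = T
(V \to (U \to (Z \to (Z \lor (U \oplus Z))))) \lor Z = T \lor T = T
((U \oplus W) \to W) \oplus ((V \to (U \to (Z \to (Z \lor (U \oplus Z))))) \lor Z) = T \oplus T = F
Y \leftrightarrow (((U \oplus W) \to W) \oplus ((V \to (U \to (Z \to (Z \lor (U \oplus Z))))) \lor Z)) = F \leftrightarrow F = T

T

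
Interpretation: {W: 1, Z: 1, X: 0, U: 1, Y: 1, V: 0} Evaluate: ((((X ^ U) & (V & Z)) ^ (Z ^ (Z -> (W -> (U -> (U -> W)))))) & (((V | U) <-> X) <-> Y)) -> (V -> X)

Substituting W=1, Z=1, X=0, U=1, Y=1, V=0:
X ^ U = 0 ^ 1 = 1
V & Z = 0 & 1 = 0
(X ^ U) & (V & Z) = 1 & 0 = 0
U -> W = 1 -> 1 = 1
U -> (U -> W) = 1 -> 1 = 1
W -> (U -> (U -> W)) = 1 -> 1 = 1
Z -> (W -> (U -> (U -> W))) = 1 -> 1 = 1
Z ^ (Z -> (W -> (U -> (U -> W)))) = 1 ^ 1 = 0
((X ^ U) & (V & Z)) ^ (Z ^ (Z -> (W -> (U -> (U -> W))))) = 0 ^ 0 = 0
V | U = 0 | 1 = 1
(V | U) <-> X = 1 <-> 0 = 0
((V | U) <-> X) <-> Y = 0 <-> 1 = 0
(((X ^ U) & (V & Z)) ^ (Z ^ (Z -> (W -> (U -> (U -> W)))))) & (((V | U) <-> X) <-> Y) = 0 & 0 = 0
V -> X = 0 -> 0 = 1
((((X ^ U) & (V & Z)) ^ (Z ^ (Z -> (W -> (U -> (U -> W)))))) & (((V | U) <-> X) <-> Y)) -> (V -> X) = 0 -> 1 = 1

1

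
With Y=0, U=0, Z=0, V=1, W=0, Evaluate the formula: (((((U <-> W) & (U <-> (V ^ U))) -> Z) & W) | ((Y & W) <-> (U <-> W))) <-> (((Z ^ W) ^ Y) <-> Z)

U <-> W = 0 <-> 0 = 1
V ^ U = 1 ^ 0 = 1
U <-> (V ^ U) = 0 <-> 1 = 0
(U <-> W) & (U <-> (V ^ U)) = 1 & 0 = 0
((U <-> W) & (U <-> (V ^ U))) -> Z = 0 -> 0 = 1
(((U <-> W) & (U <-> (V ^ U))) -> Z) & W = 1 & 0 = 0
Y & W = 0 & 0 = 0
U <-> W = 0 <-> 0 = 1
(Y & W) <-> (U <-> W) = 0 <-> 1 = 0
((((U <-> W) & (U <-> (V ^ U))) -> Z) & W) | ((Y & W) <-> (U <-> W)) = 0 | 0 = 0
Z ^ W = 0 ^ 0 = 0
(Z ^ W) ^ Y = 0 ^ 0 = 0
((Z ^ W) ^ Y) <-> Z = 0 <-> 0 = 1
(((((U <-> W) & (U <-> (V ^ U))) -> Z) & W) | ((Y & W) <-> (U <-> W))) <-> (((Z ^ W) ^ Y) <-> Z) = 0 <-> 1 = 0

0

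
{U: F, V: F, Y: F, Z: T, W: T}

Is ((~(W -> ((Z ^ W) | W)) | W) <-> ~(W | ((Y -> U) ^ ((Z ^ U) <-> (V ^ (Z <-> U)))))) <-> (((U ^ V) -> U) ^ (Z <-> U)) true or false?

Z ^ W = T ^ T = F
(Z ^ W) | W = F | T = T
W -> ((Z ^ W) | W) = T -> T = T
~(W -> ((Z ^ W) | W)) = ~T = F
~(W -> ((Z ^ W) | W)) | W = F | T = T
Y -> U = F -> F = T
Z ^ U = T ^ F = T
Z <-> U = T <-> F = F
V ^ (Z <-> U) = F ^ F = F
(Z ^ U) <-> (V ^ (Z <-> U)) = T <-> F = F
(Y -> U) ^ ((Z ^ U) <-> (V ^ (Z <-> U))) = T ^ F = T
W | ((Y -> U) ^ ((Z ^ U) <-> (V ^ (Z <-> U)))) = T | T = T
~(W | ((Y -> U) ^ ((Z ^ U) <-> (V ^ (Z <-> U))))) = ~T = F
(~(W -> ((Z ^ W) | W)) | W) <-> ~(W | ((Y -> U) ^ ((Z ^ U) <-> (V ^ (Z <-> U))))) = T <-> F = F
U ^ V = F ^ F = F
(U ^ V) -> U = F -> F = T
Z <-> U = T <-> F = F
((U ^ V) -> U) ^ (Z <-> U) = T ^ F = T
((~(W -> ((Z ^ W) | W)) | W) <-> ~(W | ((Y -> U) ^ ((Z ^ U) <-> (V ^ (Z <-> U)))))) <-> (((U ^ V) -> U) ^ (Z <-> U)) = F <-> T = F

F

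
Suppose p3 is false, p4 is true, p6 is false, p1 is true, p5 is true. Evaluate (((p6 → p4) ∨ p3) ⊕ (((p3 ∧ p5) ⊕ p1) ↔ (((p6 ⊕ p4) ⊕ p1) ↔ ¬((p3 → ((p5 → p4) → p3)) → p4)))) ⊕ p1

p6 → p4 = False → True = True
(p6 → p4) ∨ p3 = True ∨ False = True
p3 ∧ p5 = False ∧ True = False
(p3 ∧ p5) ⊕ p1 = False ⊕ True = True
p6 ⊕ p4 = False ⊕ True = True
(p6 ⊕ p4) ⊕ p1 = True ⊕ True = False
p5 → p4 = True → True = True
(p5 → p4) → p3 = True → False = False
p3 → ((p5 → p4) → p3) = False → False = True
(p3 → ((p5 → p4) → p3)) → p4 = True → True = True
¬((p3 → ((p5 → p4) → p3)) → p4) = ¬True = False
((p6 ⊕ p4) ⊕ p1) ↔ ¬((p3 → ((p5 → p4) → p3)) → p4) = False ↔ False = True
((p3 ∧ p5) ⊕ p1) ↔ (((p6 ⊕ p4) ⊕ p1) ↔ ¬((p3 → ((p5 → p4) → p3)) → p4)) = True ↔ True = True
((p6 → p4) ∨ p3) ⊕ (((p3 ∧ p5) ⊕ p1) ↔ (((p6 ⊕ p4) ⊕ p1) ↔ ¬((p3 → ((p5 → p4) → p3)) → p4))) = True ⊕ True = False
(((p6 → p4) ∨ p3) ⊕ (((p3 ∧ p5) ⊕ p1) ↔ (((p6 ⊕ p4) ⊕ p1) ↔ ¬((p3 → ((p5 → p4) → p3)) → p4)))) ⊕ p1 = False ⊕ True = True

True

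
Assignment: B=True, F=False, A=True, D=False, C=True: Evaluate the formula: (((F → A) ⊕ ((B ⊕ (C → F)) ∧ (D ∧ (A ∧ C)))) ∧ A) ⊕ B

False

F → A = False → True = True
C → F = True → False = False
B ⊕ (C → F) = True ⊕ False = True
A ∧ C = True ∧ True = True
D ∧ (A ∧ C) = False ∧ True = False
(B ⊕ (C → F)) ∧ (D ∧ (A ∧ C)) = True ∧ False = False
(F → A) ⊕ ((B ⊕ (C → F)) ∧ (D ∧ (A ∧ C))) = True ⊕ False = True
((F → A) ⊕ ((B ⊕ (C → F)) ∧ (D ∧ (A ∧ C)))) ∧ A = True ∧ True = True
(((F → A) ⊕ ((B ⊕ (C → F)) ∧ (D ∧ (A ∧ C)))) ∧ A) ⊕ B = True ⊕ True = False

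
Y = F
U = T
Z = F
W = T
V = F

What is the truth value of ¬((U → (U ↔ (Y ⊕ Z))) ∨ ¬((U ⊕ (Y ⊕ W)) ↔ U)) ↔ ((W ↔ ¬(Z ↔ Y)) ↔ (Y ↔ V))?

T

Y ⊕ Z = F ⊕ F = F
U ↔ (Y ⊕ Z) = T ↔ F = F
U → (U ↔ (Y ⊕ Z)) = T → F = F
Y ⊕ W = F ⊕ T = T
U ⊕ (Y ⊕ W) = T ⊕ T = F
(U ⊕ (Y ⊕ W)) ↔ U = F ↔ T = F
¬((U ⊕ (Y ⊕ W)) ↔ U) = ¬F = T
(U → (U ↔ (Y ⊕ Z))) ∨ ¬((U ⊕ (Y ⊕ W)) ↔ U) = F ∨ T = T
¬((U → (U ↔ (Y ⊕ Z))) ∨ ¬((U ⊕ (Y ⊕ W)) ↔ U)) = ¬T = F
Z ↔ Y = F ↔ F = T
¬(Z ↔ Y) = ¬T = F
W ↔ ¬(Z ↔ Y) = T ↔ F = F
Y ↔ V = F ↔ F = T
(W ↔ ¬(Z ↔ Y)) ↔ (Y ↔ V) = F ↔ T = F
¬((U → (U ↔ (Y ⊕ Z))) ∨ ¬((U ⊕ (Y ⊕ W)) ↔ U)) ↔ ((W ↔ ¬(Z ↔ Y)) ↔ (Y ↔ V)) = F ↔ F = T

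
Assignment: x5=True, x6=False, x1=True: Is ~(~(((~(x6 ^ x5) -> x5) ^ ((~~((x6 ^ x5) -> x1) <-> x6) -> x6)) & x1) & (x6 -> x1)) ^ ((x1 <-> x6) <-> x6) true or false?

True

x6 ^ x5 = False ^ True = True
~(x6 ^ x5) = ~True = False
~(x6 ^ x5) -> x5 = False -> True = True
x6 ^ x5 = False ^ True = True
(x6 ^ x5) -> x1 = True -> True = True
~((x6 ^ x5) -> x1) = ~True = False
~~((x6 ^ x5) -> x1) = ~False = True
~~((x6 ^ x5) -> x1) <-> x6 = True <-> False = False
(~~((x6 ^ x5) -> x1) <-> x6) -> x6 = False -> False = True
(~(x6 ^ x5) -> x5) ^ ((~~((x6 ^ x5) -> x1) <-> x6) -> x6) = True ^ True = False
((~(x6 ^ x5) -> x5) ^ ((~~((x6 ^ x5) -> x1) <-> x6) -> x6)) & x1 = False & True = False
~(((~(x6 ^ x5) -> x5) ^ ((~~((x6 ^ x5) -> x1) <-> x6) -> x6)) & x1) = ~False = True
x6 -> x1 = False -> True = True
~(((~(x6 ^ x5) -> x5) ^ ((~~((x6 ^ x5) -> x1) <-> x6) -> x6)) & x1) & (x6 -> x1) = True & True = True
~(~(((~(x6 ^ x5) -> x5) ^ ((~~((x6 ^ x5) -> x1) <-> x6) -> x6)) & x1) & (x6 -> x1)) = ~True = False
x1 <-> x6 = True <-> False = False
(x1 <-> x6) <-> x6 = False <-> False = True
~(~(((~(x6 ^ x5) -> x5) ^ ((~~((x6 ^ x5) -> x1) <-> x6) -> x6)) & x1) & (x6 -> x1)) ^ ((x1 <-> x6) <-> x6) = False ^ True = True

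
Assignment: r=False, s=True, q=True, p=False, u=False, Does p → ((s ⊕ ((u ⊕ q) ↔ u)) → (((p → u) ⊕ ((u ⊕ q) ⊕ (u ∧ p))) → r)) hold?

True

u ⊕ q = False ⊕ True = True
(u ⊕ q) ↔ u = True ↔ False = False
s ⊕ ((u ⊕ q) ↔ u) = True ⊕ False = True
p → u = False → False = True
u ⊕ q = False ⊕ True = True
u ∧ p = False ∧ False = False
(u ⊕ q) ⊕ (u ∧ p) = True ⊕ False = True
(p → u) ⊕ ((u ⊕ q) ⊕ (u ∧ p)) = True ⊕ True = False
((p → u) ⊕ ((u ⊕ q) ⊕ (u ∧ p))) → r = False → False = True
(s ⊕ ((u ⊕ q) ↔ u)) → (((p → u) ⊕ ((u ⊕ q) ⊕ (u ∧ p))) → r) = True → True = True
p → ((s ⊕ ((u ⊕ q) ↔ u)) → (((p → u) ⊕ ((u ⊕ q) ⊕ (u ∧ p))) → r)) = False → True = True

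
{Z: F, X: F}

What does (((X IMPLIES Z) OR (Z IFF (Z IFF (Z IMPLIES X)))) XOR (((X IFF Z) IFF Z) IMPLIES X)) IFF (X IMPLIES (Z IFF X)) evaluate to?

Substituting Z=F, X=F:
X IMPLIES Z = F IMPLIES F = T
Z IMPLIES X = F IMPLIES F = T
Z IFF (Z IMPLIES X) = F IFF T = F
Z IFF (Z IFF (Z IMPLIES X)) = F IFF F = T
(X IMPLIES Z) OR (Z IFF (Z IFF (Z IMPLIES X))) = T OR T = T
X IFF Z = F IFF F = T
(X IFF Z) IFF Z = T IFF F = F
((X IFF Z) IFF Z) IMPLIES X = F IMPLIES F = T
((X IMPLIES Z) OR (Z IFF (Z IFF (Z IMPLIES X)))) XOR (((X IFF Z) IFF Z) IMPLIES X) = T XOR T = F
Z IFF X = F IFF F = T
X IMPLIES (Z IFF X) = F IMPLIES T = T
(((X IMPLIES Z) OR (Z IFF (Z IFF (Z IMPLIES X)))) XOR (((X IFF Z) IFF Z) IMPLIES X)) IFF (X IMPLIES (Z IFF X)) = F IFF T = F

F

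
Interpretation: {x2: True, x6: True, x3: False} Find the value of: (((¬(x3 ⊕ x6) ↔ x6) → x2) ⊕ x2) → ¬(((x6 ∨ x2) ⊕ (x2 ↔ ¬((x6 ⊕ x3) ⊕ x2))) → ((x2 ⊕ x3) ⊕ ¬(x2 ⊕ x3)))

True

Substituting x2=True, x6=True, x3=False:
x3 ⊕ x6 = False ⊕ True = True
¬(x3 ⊕ x6) = ¬True = False
¬(x3 ⊕ x6) ↔ x6 = False ↔ True = False
(¬(x3 ⊕ x6) ↔ x6) → x2 = False → True = True
((¬(x3 ⊕ x6) ↔ x6) → x2) ⊕ x2 = True ⊕ True = False
x6 ∨ x2 = True ∨ True = True
x6 ⊕ x3 = True ⊕ False = True
(x6 ⊕ x3) ⊕ x2 = True ⊕ True = False
¬((x6 ⊕ x3) ⊕ x2) = ¬False = True
x2 ↔ ¬((x6 ⊕ x3) ⊕ x2) = True ↔ True = True
(x6 ∨ x2) ⊕ (x2 ↔ ¬((x6 ⊕ x3) ⊕ x2)) = True ⊕ True = False
x2 ⊕ x3 = True ⊕ False = True
x2 ⊕ x3 = True ⊕ False = True
¬(x2 ⊕ x3) = ¬True = False
(x2 ⊕ x3) ⊕ ¬(x2 ⊕ x3) = True ⊕ False = True
((x6 ∨ x2) ⊕ (x2 ↔ ¬((x6 ⊕ x3) ⊕ x2))) → ((x2 ⊕ x3) ⊕ ¬(x2 ⊕ x3)) = False → True = True
¬(((x6 ∨ x2) ⊕ (x2 ↔ ¬((x6 ⊕ x3) ⊕ x2))) → ((x2 ⊕ x3) ⊕ ¬(x2 ⊕ x3))) = ¬True = False
(((¬(x3 ⊕ x6) ↔ x6) → x2) ⊕ x2) → ¬(((x6 ∨ x2) ⊕ (x2 ↔ ¬((x6 ⊕ x3) ⊕ x2))) → ((x2 ⊕ x3) ⊕ ¬(x2 ⊕ x3))) = False → False = True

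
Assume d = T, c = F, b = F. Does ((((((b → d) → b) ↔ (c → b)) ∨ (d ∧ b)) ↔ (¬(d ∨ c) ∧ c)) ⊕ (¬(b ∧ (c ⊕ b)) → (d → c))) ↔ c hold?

b → d = F → T = T
(b → d) → b = T → F = F
c → b = F → F = T
((b → d) → b) ↔ (c → b) = F ↔ T = F
d ∧ b = T ∧ F = F
(((b → d) → b) ↔ (c → b)) ∨ (d ∧ b) = F ∨ F = F
d ∨ c = T ∨ F = T
¬(d ∨ c) = ¬T = F
¬(d ∨ c) ∧ c = F ∧ F = F
((((b → d) → b) ↔ (c → b)) ∨ (d ∧ b)) ↔ (¬(d ∨ c) ∧ c) = F ↔ F = T
c ⊕ b = F ⊕ F = F
b ∧ (c ⊕ b) = F ∧ F = F
¬(b ∧ (c ⊕ b)) = ¬F = T
d → c = T → F = F
¬(b ∧ (c ⊕ b)) → (d → c) = T → F = F
(((((b → d) → b) ↔ (c → b)) ∨ (d ∧ b)) ↔ (¬(d ∨ c) ∧ c)) ⊕ (¬(b ∧ (c ⊕ b)) → (d → c)) = T ⊕ F = T
((((((b → d) → b) ↔ (c → b)) ∨ (d ∧ b)) ↔ (¬(d ∨ c) ∧ c)) ⊕ (¬(b ∧ (c ⊕ b)) → (d → c))) ↔ c = T ↔ F = F

F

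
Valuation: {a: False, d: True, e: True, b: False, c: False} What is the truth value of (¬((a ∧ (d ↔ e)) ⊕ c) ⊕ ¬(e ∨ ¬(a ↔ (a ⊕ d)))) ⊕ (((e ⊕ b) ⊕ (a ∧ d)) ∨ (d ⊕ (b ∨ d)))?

d ↔ e = True ↔ True = True
a ∧ (d ↔ e) = False ∧ True = False
(a ∧ (d ↔ e)) ⊕ c = False ⊕ False = False
¬((a ∧ (d ↔ e)) ⊕ c) = ¬False = True
a ⊕ d = False ⊕ True = True
a ↔ (a ⊕ d) = False ↔ True = False
¬(a ↔ (a ⊕ d)) = ¬False = True
e ∨ ¬(a ↔ (a ⊕ d)) = True ∨ True = True
¬(e ∨ ¬(a ↔ (a ⊕ d))) = ¬True = False
¬((a ∧ (d ↔ e)) ⊕ c) ⊕ ¬(e ∨ ¬(a ↔ (a ⊕ d))) = True ⊕ False = True
e ⊕ b = True ⊕ False = True
a ∧ d = False ∧ True = False
(e ⊕ b) ⊕ (a ∧ d) = True ⊕ False = True
b ∨ d = False ∨ True = True
d ⊕ (b ∨ d) = True ⊕ True = False
((e ⊕ b) ⊕ (a ∧ d)) ∨ (d ⊕ (b ∨ d)) = True ∨ False = True
(¬((a ∧ (d ↔ e)) ⊕ c) ⊕ ¬(e ∨ ¬(a ↔ (a ⊕ d)))) ⊕ (((e ⊕ b) ⊕ (a ∧ d)) ∨ (d ⊕ (b ∨ d))) = True ⊕ True = False

False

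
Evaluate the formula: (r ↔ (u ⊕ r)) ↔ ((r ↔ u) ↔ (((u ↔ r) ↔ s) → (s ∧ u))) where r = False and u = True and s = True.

u ⊕ r = True ⊕ False = True
r ↔ (u ⊕ r) = False ↔ True = False
r ↔ u = False ↔ True = False
u ↔ r = True ↔ False = False
(u ↔ r) ↔ s = False ↔ True = False
s ∧ u = True ∧ True = True
((u ↔ r) ↔ s) → (s ∧ u) = False → True = True
(r ↔ u) ↔ (((u ↔ r) ↔ s) → (s ∧ u)) = False ↔ True = False
(r ↔ (u ⊕ r)) ↔ ((r ↔ u) ↔ (((u ↔ r) ↔ s) → (s ∧ u))) = False ↔ False = True

True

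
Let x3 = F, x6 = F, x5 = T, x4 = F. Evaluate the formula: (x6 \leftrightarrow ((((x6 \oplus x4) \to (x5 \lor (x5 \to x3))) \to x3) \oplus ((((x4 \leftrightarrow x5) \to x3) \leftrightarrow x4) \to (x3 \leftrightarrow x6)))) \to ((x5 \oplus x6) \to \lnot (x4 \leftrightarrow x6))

T

x6 \oplus x4 = F \oplus F = F
x5 \to x3 = T \to F = F
x5 \lor (x5 \to x3) = T \lor F = T
(x6 \oplus x4) \to (x5 \lor (x5 \to x3)) = F \to T = T
((x6 \oplus x4) \to (x5 \lor (x5 \to x3))) \to x3 = T \to F = F
x4 \leftrightarrow x5 = F \leftrightarrow T = F
(x4 \leftrightarrow x5) \to x3 = F \to F = T
((x4 \leftrightarrow x5) \to x3) \leftrightarrow x4 = T \leftrightarrow F = F
x3 \leftrightarrow x6 = F \leftrightarrow F = T
(((x4 \leftrightarrow x5) \to x3) \leftrightarrow x4) \to (x3 \leftrightarrow x6) = F \to T = T
(((x6 \oplus x4) \to (x5 \lor (x5 \to x3))) \to x3) \oplus ((((x4 \leftrightarrow x5) \to x3) \leftrightarrow x4) \to (x3 \leftrightarrow x6)) = F \oplus T = T
x6 \leftrightarrow ((((x6 \oplus x4) \to (x5 \lor (x5 \to x3))) \to x3) \oplus ((((x4 \leftrightarrow x5) \to x3) \leftrightarrow x4) \to (x3 \leftrightarrow x6))) = F \leftrightarrow T = F
x5 \oplus x6 = T \oplus F = T
x4 \leftrightarrow x6 = F \leftrightarrow F = T
\lnot (x4 \leftrightarrow x6) = \lnot T = F
(x5 \oplus x6) \to \lnot (x4 \leftrightarrow x6) = T \to F = F
(x6 \leftrightarrow ((((x6 \oplus x4) \to (x5 \lor (x5 \to x3))) \to x3) \oplus ((((x4 \leftrightarrow x5) \to x3) \leftrightarrow x4) \to (x3 \leftrightarrow x6)))) \to ((x5 \oplus x6) \to \lnot (x4 \leftrightarrow x6)) = F \to F = T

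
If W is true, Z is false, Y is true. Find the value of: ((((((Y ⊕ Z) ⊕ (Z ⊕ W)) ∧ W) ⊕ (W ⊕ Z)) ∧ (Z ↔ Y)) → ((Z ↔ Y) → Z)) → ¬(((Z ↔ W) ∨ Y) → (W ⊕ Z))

Substituting W=True, Z=False, Y=True:
Y ⊕ Z = True ⊕ False = True
Z ⊕ W = False ⊕ True = True
(Y ⊕ Z) ⊕ (Z ⊕ W) = True ⊕ True = False
((Y ⊕ Z) ⊕ (Z ⊕ W)) ∧ W = False ∧ True = False
W ⊕ Z = True ⊕ False = True
(((Y ⊕ Z) ⊕ (Z ⊕ W)) ∧ W) ⊕ (W ⊕ Z) = False ⊕ True = True
Z ↔ Y = False ↔ True = False
((((Y ⊕ Z) ⊕ (Z ⊕ W)) ∧ W) ⊕ (W ⊕ Z)) ∧ (Z ↔ Y) = True ∧ False = False
Z ↔ Y = False ↔ True = False
(Z ↔ Y) → Z = False → False = True
(((((Y ⊕ Z) ⊕ (Z ⊕ W)) ∧ W) ⊕ (W ⊕ Z)) ∧ (Z ↔ Y)) → ((Z ↔ Y) → Z) = False → True = True
Z ↔ W = False ↔ True = False
(Z ↔ W) ∨ Y = False ∨ True = True
W ⊕ Z = True ⊕ False = True
((Z ↔ W) ∨ Y) → (W ⊕ Z) = True → True = True
¬(((Z ↔ W) ∨ Y) → (W ⊕ Z)) = ¬True = False
((((((Y ⊕ Z) ⊕ (Z ⊕ W)) ∧ W) ⊕ (W ⊕ Z)) ∧ (Z ↔ Y)) → ((Z ↔ Y) → Z)) → ¬(((Z ↔ W) ∨ Y) → (W ⊕ Z)) = True → False = False

False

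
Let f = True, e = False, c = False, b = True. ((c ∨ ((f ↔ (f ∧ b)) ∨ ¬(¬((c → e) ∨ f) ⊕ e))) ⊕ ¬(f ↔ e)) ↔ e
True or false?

True

f ∧ b = True ∧ True = True
f ↔ (f ∧ b) = True ↔ True = True
c → e = False → False = True
(c → e) ∨ f = True ∨ True = True
¬((c → e) ∨ f) = ¬True = False
¬((c → e) ∨ f) ⊕ e = False ⊕ False = False
¬(¬((c → e) ∨ f) ⊕ e) = ¬False = True
(f ↔ (f ∧ b)) ∨ ¬(¬((c → e) ∨ f) ⊕ e) = True ∨ True = True
c ∨ ((f ↔ (f ∧ b)) ∨ ¬(¬((c → e) ∨ f) ⊕ e)) = False ∨ True = True
f ↔ e = True ↔ False = False
¬(f ↔ e) = ¬False = True
(c ∨ ((f ↔ (f ∧ b)) ∨ ¬(¬((c → e) ∨ f) ⊕ e))) ⊕ ¬(f ↔ e) = True ⊕ True = False
((c ∨ ((f ↔ (f ∧ b)) ∨ ¬(¬((c → e) ∨ f) ⊕ e))) ⊕ ¬(f ↔ e)) ↔ e = False ↔ False = True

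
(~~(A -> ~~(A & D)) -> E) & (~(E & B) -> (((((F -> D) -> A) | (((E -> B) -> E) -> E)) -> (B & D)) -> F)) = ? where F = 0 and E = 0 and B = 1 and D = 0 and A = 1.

1

A & D = 1 & 0 = 0
~(A & D) = ~0 = 1
~~(A & D) = ~1 = 0
A -> ~~(A & D) = 1 -> 0 = 0
~(A -> ~~(A & D)) = ~0 = 1
~~(A -> ~~(A & D)) = ~1 = 0
~~(A -> ~~(A & D)) -> E = 0 -> 0 = 1
E & B = 0 & 1 = 0
~(E & B) = ~0 = 1
F -> D = 0 -> 0 = 1
(F -> D) -> A = 1 -> 1 = 1
E -> B = 0 -> 1 = 1
(E -> B) -> E = 1 -> 0 = 0
((E -> B) -> E) -> E = 0 -> 0 = 1
((F -> D) -> A) | (((E -> B) -> E) -> E) = 1 | 1 = 1
B & D = 1 & 0 = 0
(((F -> D) -> A) | (((E -> B) -> E) -> E)) -> (B & D) = 1 -> 0 = 0
((((F -> D) -> A) | (((E -> B) -> E) -> E)) -> (B & D)) -> F = 0 -> 0 = 1
~(E & B) -> (((((F -> D) -> A) | (((E -> B) -> E) -> E)) -> (B & D)) -> F) = 1 -> 1 = 1
(~~(A -> ~~(A & D)) -> E) & (~(E & B) -> (((((F -> D) -> A) | (((E -> B) -> E) -> E)) -> (B & D)) -> F)) = 1 & 1 = 1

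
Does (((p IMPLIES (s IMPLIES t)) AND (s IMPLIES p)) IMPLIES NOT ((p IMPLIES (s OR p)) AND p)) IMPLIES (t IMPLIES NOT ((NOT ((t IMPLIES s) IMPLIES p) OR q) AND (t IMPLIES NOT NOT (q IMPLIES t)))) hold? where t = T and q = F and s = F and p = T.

s IMPLIES t = F IMPLIES T = T
p IMPLIES (s IMPLIES t) = T IMPLIES T = T
s IMPLIES p = F IMPLIES T = T
(p IMPLIES (s IMPLIES t)) AND (s IMPLIES p) = T AND T = T
s OR p = F OR T = T
p IMPLIES (s OR p) = T IMPLIES T = T
(p IMPLIES (s OR p)) AND p = T AND T = T
NOT ((p IMPLIES (s OR p)) AND p) = NOT T = F
((p IMPLIES (s IMPLIES t)) AND (s IMPLIES p)) IMPLIES NOT ((p IMPLIES (s OR p)) AND p) = T IMPLIES F = F
t IMPLIES s = T IMPLIES F = F
(t IMPLIES s) IMPLIES p = F IMPLIES T = T
NOT ((t IMPLIES s) IMPLIES p) = NOT T = F
NOT ((t IMPLIES s) IMPLIES p) OR q = F OR F = F
q IMPLIES t = F IMPLIES T = T
NOT (q IMPLIES t) = NOT T = F
NOT NOT (q IMPLIES t) = NOT F = T
t IMPLIES NOT NOT (q IMPLIES t) = T IMPLIES T = T
(NOT ((t IMPLIES s) IMPLIES p) OR q) AND (t IMPLIES NOT NOT (q IMPLIES t)) = F AND T = F
NOT ((NOT ((t IMPLIES s) IMPLIES p) OR q) AND (t IMPLIES NOT NOT (q IMPLIES t))) = NOT F = T
t IMPLIES NOT ((NOT ((t IMPLIES s) IMPLIES p) OR q) AND (t IMPLIES NOT NOT (q IMPLIES t))) = T IMPLIES T = T
(((p IMPLIES (s IMPLIES t)) AND (s IMPLIES p)) IMPLIES NOT ((p IMPLIES (s OR p)) AND p)) IMPLIES (t IMPLIES NOT ((NOT ((t IMPLIES s) IMPLIES p) OR q) AND (t IMPLIES NOT NOT (q IMPLIES t)))) = F IMPLIES T = T

T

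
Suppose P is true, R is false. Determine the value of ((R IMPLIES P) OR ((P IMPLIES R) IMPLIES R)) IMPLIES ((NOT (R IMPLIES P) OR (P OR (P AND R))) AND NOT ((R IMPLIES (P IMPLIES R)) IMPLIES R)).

True

R IMPLIES P = False IMPLIES True = True
P IMPLIES R = True IMPLIES False = False
(P IMPLIES R) IMPLIES R = False IMPLIES False = True
(R IMPLIES P) OR ((P IMPLIES R) IMPLIES R) = True OR True = True
R IMPLIES P = False IMPLIES True = True
NOT (R IMPLIES P) = NOT True = False
P AND R = True AND False = False
P OR (P AND R) = True OR False = True
NOT (R IMPLIES P) OR (P OR (P AND R)) = False OR True = True
P IMPLIES R = True IMPLIES False = False
R IMPLIES (P IMPLIES R) = False IMPLIES False = True
(R IMPLIES (P IMPLIES R)) IMPLIES R = True IMPLIES False = False
NOT ((R IMPLIES (P IMPLIES R)) IMPLIES R) = NOT False = True
(NOT (R IMPLIES P) OR (P OR (P AND R))) AND NOT ((R IMPLIES (P IMPLIES R)) IMPLIES R) = True AND True = True
((R IMPLIES P) OR ((P IMPLIES R) IMPLIES R)) IMPLIES ((NOT (R IMPLIES P) OR (P OR (P AND R))) AND NOT ((R IMPLIES (P IMPLIES R)) IMPLIES R)) = True IMPLIES True = True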